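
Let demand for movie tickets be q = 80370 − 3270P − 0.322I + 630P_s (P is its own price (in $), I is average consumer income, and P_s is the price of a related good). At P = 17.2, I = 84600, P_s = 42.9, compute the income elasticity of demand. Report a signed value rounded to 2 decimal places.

At the given values, q = 80370 − 3270(17.2) − 0.322(84600) + 630(42.9) = 23911.8.
∂q/∂I = -0.322.
E = (-0.322) × (84600/23911.8) = -1.1392…

-1.14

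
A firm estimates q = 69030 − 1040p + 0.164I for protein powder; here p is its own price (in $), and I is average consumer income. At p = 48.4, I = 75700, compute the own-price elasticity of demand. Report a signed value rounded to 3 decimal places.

At the given values, q = 69030 − 1040(48.4) + 0.164(75700) = 31108.8.
∂q/∂p = −1040.
E = (-1040) × (48.4/31108.8) = -1.61806…

-1.618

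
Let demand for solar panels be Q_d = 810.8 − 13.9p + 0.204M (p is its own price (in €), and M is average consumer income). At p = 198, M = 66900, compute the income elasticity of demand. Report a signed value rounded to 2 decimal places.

1.17

At the given values, Q_d = 810.8 − 13.9(198) + 0.204(66900) = 11706.2.
∂Q_d/∂M = 0.204.
E = (0.204) × (66900/11706.2) = 1.1658…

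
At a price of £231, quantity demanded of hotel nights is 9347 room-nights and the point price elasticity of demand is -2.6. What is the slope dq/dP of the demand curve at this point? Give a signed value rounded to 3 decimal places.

-105.204

Ed = (dq/dP)·(P/q) ⇒ dq/dP = Ed·q/P = (-2.6)·9347/231 = -105.20432…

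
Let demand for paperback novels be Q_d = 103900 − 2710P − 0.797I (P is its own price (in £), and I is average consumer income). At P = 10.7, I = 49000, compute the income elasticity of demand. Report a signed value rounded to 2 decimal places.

At the given values, Q_d = 103900 − 2710(10.7) − 0.797(49000) = 35850.
∂Q_d/∂I = -0.797.
E = (-0.797) × (49000/35850) = -1.0893…

-1.09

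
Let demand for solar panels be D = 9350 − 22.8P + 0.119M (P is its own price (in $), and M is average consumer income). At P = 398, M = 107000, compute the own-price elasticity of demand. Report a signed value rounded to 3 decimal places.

At the given values, D = 9350 − 22.8(398) + 0.119(107000) = 13008.6.
∂D/∂P = −22.8.
E = (-22.8) × (398/13008.6) = -0.69756…

-0.698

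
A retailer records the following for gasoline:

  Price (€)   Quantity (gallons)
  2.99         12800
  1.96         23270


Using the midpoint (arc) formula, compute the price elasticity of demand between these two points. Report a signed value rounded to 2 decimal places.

-1.39

%ΔQ = (23270 − 12800) / [(12800 + 23270)/2] = 10470/18035 = 0.580537…
%ΔP = (1.96 − 2.99) / [(2.99 + 1.96)/2] = -1.03/2.475 = -0.416161…
Arc Ed = %ΔQ / %ΔP = (10470/18035) / (-1.03/2.475) = -1.3949…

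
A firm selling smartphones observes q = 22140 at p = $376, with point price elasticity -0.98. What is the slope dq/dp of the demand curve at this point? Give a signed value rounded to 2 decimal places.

-57.71

Ed = (dq/dp)·(p/q) ⇒ dq/dp = Ed·q/p = (-0.98)·22140/376 = -57.7053…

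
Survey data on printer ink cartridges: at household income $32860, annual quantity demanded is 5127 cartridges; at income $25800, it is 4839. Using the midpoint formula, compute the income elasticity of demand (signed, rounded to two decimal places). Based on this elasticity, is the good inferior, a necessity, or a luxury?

%ΔQ = (4839 − 5127)/[( 5127 + 4839)/2] = -288/4983 = -0.057796…
%ΔIncome = (25800 − 32860)/[( 32860 + 25800)/2] = -7060/29330 = -0.240709…
E_income = (-288/4983) / (-7060/29330) = 0.2401…
0 < E_income < 1 ⇒ normal good, necessity.

0.24; necessity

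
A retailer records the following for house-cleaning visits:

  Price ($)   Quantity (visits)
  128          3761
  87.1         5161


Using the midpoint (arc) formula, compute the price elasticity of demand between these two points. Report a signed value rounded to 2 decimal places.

%ΔQ = (5161 − 3761) / [(3761 + 5161)/2] = 1400/4461 = 0.313830…
%ΔP = (87.1 − 128) / [(128 + 87.1)/2] = -40.9/107.55 = -0.380288…
Arc Ed = %ΔQ / %ΔP = (1400/4461) / (-40.9/107.55) = -0.8252…

-0.83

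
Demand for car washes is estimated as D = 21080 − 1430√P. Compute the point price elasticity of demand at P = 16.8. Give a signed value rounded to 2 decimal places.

-0.19

dD/dP = −1430/(2√P) = -174.442. At P = 16.8, D = 15218.7.
Ed = (dD/dP)·(P/D) = (-174.442) × (16.8/15218.7) = -0.1925…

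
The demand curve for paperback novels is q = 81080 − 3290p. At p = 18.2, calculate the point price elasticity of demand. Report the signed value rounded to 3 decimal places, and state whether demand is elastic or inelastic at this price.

dq/dp = −3290. At p = 18.2, q = 81080 − 3290(18.2) = 21202.
Ed = (dq/dp)·(p/q) = −3290 × (18.2/21202) = -2.82416…
|Ed| = 2.824 > 1, so demand is elastic.

-2.824; elastic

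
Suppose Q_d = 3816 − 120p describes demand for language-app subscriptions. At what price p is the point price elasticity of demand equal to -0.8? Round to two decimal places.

Ed = −120p/(3816 − 120p). Set this equal to -0.8:
120p = 0.8·(3816 − 120p) ⇒ 120p(1 + 0.8) = 0.8·3816
p = 0.8·3816 / (120·1.8) = 14.1333…

14.13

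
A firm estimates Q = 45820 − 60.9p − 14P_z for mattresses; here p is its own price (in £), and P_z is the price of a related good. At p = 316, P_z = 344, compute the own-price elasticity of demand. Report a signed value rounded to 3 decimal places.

-0.884

At the given values, Q = 45820 − 60.9(316) − 14(344) = 21759.6.
∂Q/∂p = −60.9.
E = (-60.9) × (316/21759.6) = -0.88440…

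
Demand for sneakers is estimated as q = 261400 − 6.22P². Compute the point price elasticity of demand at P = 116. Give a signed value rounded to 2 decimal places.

-0.94

dq/dP = −2·6.22·P = -1443.04. At P = 116, q = 177703.68.
Ed = (dq/dP)·(P/q) = (-1443.04) × (116/177703.68) = -0.9419…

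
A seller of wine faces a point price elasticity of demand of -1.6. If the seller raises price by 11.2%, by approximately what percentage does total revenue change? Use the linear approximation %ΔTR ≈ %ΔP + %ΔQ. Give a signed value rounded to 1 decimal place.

-6.7%

%ΔQ ≈ Ed × %ΔP = (-1.6) × (+11.2%) = -17.9200%
%ΔTR ≈ %ΔP + %ΔQ = (+11.2%) + (-17.9200%) = -6.7200%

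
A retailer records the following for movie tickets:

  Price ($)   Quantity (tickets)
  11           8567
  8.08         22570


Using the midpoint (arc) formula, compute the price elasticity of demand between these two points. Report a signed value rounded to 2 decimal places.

%ΔQ = (22570 − 8567) / [(8567 + 22570)/2] = 14003/15568.5 = 0.899444…
%ΔP = (8.08 − 11) / [(11 + 8.08)/2] = -2.92/9.54 = -0.306079…
Arc Ed = %ΔQ / %ΔP = (14003/15568.5) / (-2.92/9.54) = -2.9385…

-2.94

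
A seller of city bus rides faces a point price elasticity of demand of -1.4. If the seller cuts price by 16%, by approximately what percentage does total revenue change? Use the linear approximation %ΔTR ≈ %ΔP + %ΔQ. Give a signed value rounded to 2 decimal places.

%ΔQ ≈ Ed × %ΔP = (-1.4) × (-16%) = +22.4000%
%ΔTR ≈ %ΔP + %ΔQ = (-16%) + (+22.4000%) = +6.4000%

+6.40%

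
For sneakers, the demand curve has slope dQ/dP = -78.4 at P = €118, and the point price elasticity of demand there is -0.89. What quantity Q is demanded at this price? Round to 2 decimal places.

10394.61

Ed = (dQ/dP)·(P/Q) ⇒ Q = (dQ/dP)·P/Ed = (-78.4)·118/(-0.89) = 10394.6067…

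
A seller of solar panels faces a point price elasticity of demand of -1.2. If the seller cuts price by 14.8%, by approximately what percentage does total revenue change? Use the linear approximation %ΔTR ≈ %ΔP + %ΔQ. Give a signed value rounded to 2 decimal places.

%ΔQ ≈ Ed × %ΔP = (-1.2) × (-14.8%) = +17.7600%
%ΔTR ≈ %ΔP + %ΔQ = (-14.8%) + (+17.7600%) = +2.9600%

+2.96%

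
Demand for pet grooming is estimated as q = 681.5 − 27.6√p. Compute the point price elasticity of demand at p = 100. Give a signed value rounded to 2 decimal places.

dq/dp = −27.6/(2√p) = -1.38. At p = 100, q = 405.5.
Ed = (dq/dp)·(p/q) = (-1.38) × (100/405.5) = -0.3403…

-0.34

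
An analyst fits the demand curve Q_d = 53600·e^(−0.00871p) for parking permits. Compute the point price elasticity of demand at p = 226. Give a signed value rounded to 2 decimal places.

-1.97

dQ_d/dp = −0.00871·Q_d = -65.2066. At p = 226, Q_d = 7486.41.
Ed = (dQ_d/dp)·(p/Q_d) = (-65.2066) × (226/7486.41) = -1.9684…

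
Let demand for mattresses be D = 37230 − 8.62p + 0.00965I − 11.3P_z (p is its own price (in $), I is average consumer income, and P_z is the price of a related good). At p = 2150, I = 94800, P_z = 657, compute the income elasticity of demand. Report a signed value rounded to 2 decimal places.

0.08

At the given values, D = 37230 − 8.62(2150) + 0.00965(94800) − 11.3(657) = 12187.72.
∂D/∂I = 0.00965.
E = (0.00965) × (94800/12187.72) = 0.0750…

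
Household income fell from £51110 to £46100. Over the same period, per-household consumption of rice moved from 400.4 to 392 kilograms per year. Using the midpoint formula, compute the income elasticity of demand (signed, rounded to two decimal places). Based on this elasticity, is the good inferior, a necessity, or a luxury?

0.21; necessity

%ΔQ = (392 − 400.4)/[( 400.4 + 392)/2] = -8.4/396.2 = -0.021201…
%ΔIncome = (46100 − 51110)/[( 51110 + 46100)/2] = -5010/48605 = -0.103075…
E_income = (-8.4/396.2) / (-5010/48605) = 0.2056…
0 < E_income < 1 ⇒ normal good, necessity.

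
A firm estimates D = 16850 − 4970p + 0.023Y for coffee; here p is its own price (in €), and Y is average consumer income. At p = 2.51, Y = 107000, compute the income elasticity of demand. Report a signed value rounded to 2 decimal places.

0.36

At the given values, D = 16850 − 4970(2.51) + 0.023(107000) = 6836.3.
∂D/∂Y = 0.023.
E = (0.023) × (107000/6836.3) = 0.3599…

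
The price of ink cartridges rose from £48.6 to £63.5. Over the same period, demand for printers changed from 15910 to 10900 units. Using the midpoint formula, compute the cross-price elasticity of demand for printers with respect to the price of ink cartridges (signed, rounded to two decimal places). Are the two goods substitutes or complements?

%ΔQ_{printers} = (10900 − 15910)/avg = -5010/13405 = -0.373741…
%ΔP_{ink cartridges} = (63.5 − 48.6)/avg = 14.9/56.05 = 0.265834…
E_cross = (-5010/13405) / (14.9/56.05) = -1.4059…
E_cross < 0 ⇒ the goods are complements.

-1.41; complements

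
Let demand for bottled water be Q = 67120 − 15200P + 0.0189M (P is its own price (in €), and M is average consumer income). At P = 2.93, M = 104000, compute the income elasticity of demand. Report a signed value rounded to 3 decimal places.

0.080

At the given values, Q = 67120 − 15200(2.93) + 0.0189(104000) = 24549.6.
∂Q/∂M = 0.0189.
E = (0.0189) × (104000/24549.6) = 0.08006…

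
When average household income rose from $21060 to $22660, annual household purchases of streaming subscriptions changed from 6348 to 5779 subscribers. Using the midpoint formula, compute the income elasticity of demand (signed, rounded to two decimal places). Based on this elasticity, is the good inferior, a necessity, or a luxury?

%ΔQ = (5779 − 6348)/[( 6348 + 5779)/2] = -569/6063.5 = -0.093840…
%ΔIncome = (22660 − 21060)/[( 21060 + 22660)/2] = 1600/21860 = 0.073193…
E_income = (-569/6063.5) / (1600/21860) = -1.2820…
E_income < 0 ⇒ inferior good.

-1.28; inferior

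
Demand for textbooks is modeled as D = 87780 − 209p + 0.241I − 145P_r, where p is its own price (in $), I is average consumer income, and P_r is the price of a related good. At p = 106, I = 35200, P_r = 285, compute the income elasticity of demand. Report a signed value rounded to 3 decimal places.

At the given values, D = 87780 − 209(106) + 0.241(35200) − 145(285) = 32784.2.
∂D/∂I = 0.241.
E = (0.241) × (35200/32784.2) = 0.25875…

0.259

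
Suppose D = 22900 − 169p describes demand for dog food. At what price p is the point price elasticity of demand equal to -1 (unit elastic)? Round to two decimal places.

Ed = −169p/(22900 − 169p). Set this equal to -1:
169p = 1·(22900 − 169p) ⇒ 169p(1 + 1) = 1·22900
p = 1·22900 / (169·2) = 67.7514…

67.75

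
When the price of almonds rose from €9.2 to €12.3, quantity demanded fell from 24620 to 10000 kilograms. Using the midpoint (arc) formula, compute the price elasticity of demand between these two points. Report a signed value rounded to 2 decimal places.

%ΔQ = (10000 − 24620) / [(24620 + 10000)/2] = -14620/17310 = -0.844598…
%ΔP = (12.3 − 9.2) / [(9.2 + 12.3)/2] = 3.1/10.75 = 0.288372…
Arc Ed = %ΔQ / %ΔP = (-14620/17310) / (3.1/10.75) = -2.9288…

-2.93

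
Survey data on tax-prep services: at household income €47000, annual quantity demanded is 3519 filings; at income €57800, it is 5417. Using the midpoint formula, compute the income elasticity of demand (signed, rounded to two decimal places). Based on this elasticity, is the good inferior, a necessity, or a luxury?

2.06; luxury

%ΔQ = (5417 − 3519)/[( 3519 + 5417)/2] = 1898/4468 = 0.424798…
%ΔIncome = (57800 − 47000)/[( 47000 + 57800)/2] = 10800/52400 = 0.206106…
E_income = (1898/4468) / (10800/52400) = 2.0610…
E_income > 1 ⇒ normal good, luxury.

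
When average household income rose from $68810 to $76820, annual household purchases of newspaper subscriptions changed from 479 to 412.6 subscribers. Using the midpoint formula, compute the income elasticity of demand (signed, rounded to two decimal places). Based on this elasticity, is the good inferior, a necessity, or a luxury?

-1.35; inferior

%ΔQ = (412.6 − 479)/[( 479 + 412.6)/2] = -66.4/445.8 = -0.148945…
%ΔIncome = (76820 − 68810)/[( 68810 + 76820)/2] = 8010/72815 = 0.110004…
E_income = (-66.4/445.8) / (8010/72815) = -1.3539…
E_income < 0 ⇒ inferior good.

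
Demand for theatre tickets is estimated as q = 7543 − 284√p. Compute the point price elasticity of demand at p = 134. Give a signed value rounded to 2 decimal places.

dq/dp = −284/(2√p) = -12.2669. At p = 134, q = 4255.46.
Ed = (dq/dp)·(p/q) = (-12.2669) × (134/4255.46) = -0.3862…

-0.39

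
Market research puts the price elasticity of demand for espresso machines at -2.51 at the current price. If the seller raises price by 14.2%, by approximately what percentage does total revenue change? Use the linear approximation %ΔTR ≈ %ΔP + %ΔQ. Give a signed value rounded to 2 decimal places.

%ΔQ ≈ Ed × %ΔP = (-2.51) × (+14.2%) = -35.6420%
%ΔTR ≈ %ΔP + %ΔQ = (+14.2%) + (-35.6420%) = -21.4420%

-21.44%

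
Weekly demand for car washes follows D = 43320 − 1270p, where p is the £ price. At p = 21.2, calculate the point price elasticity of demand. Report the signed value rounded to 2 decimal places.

-1.64

dD/dp = −1270. At p = 21.2, D = 43320 − 1270(21.2) = 16396.
Ed = (dD/dp)·(p/D) = −1270 × (21.2/16396) = -1.6421…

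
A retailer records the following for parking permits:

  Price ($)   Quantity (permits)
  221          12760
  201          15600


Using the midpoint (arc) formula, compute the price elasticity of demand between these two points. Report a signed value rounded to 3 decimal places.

%ΔQ = (15600 − 12760) / [(12760 + 15600)/2] = 2840/14180 = 0.200282…
%ΔP = (201 − 221) / [(221 + 201)/2] = -20/211 = -0.094786…
Arc Ed = %ΔQ / %ΔP = (2840/14180) / (-20/211) = -2.11297…

-2.113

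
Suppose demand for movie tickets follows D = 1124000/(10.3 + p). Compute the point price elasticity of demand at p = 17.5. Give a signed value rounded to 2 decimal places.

dD/dp = −1124000/(10.3 + p)² = -1454.38. At p = 17.5, D = 40431.7.
Ed = (dD/dp)·(p/D) = (-1454.38) × (17.5/40431.7) = -0.6294…

-0.63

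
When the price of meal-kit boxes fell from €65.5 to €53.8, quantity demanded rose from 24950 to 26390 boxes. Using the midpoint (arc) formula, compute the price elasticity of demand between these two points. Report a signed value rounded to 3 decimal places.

-0.286

%ΔQ = (26390 − 24950) / [(24950 + 26390)/2] = 1440/25670 = 0.056096…
%ΔP = (53.8 − 65.5) / [(65.5 + 53.8)/2] = -11.7/59.65 = -0.196144…
Arc Ed = %ΔQ / %ΔP = (1440/25670) / (-11.7/59.65) = -0.28599…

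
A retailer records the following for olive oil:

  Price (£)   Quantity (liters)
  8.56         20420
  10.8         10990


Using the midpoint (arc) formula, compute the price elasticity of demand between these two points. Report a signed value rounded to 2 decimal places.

%ΔQ = (10990 − 20420) / [(20420 + 10990)/2] = -9430/15705 = -0.600445…
%ΔP = (10.8 − 8.56) / [(8.56 + 10.8)/2] = 2.24/9.68 = 0.231404…
Arc Ed = %ΔQ / %ΔP = (-9430/15705) / (2.24/9.68) = -2.5947…

-2.59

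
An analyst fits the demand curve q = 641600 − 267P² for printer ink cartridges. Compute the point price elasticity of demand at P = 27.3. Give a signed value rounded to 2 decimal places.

dq/dP = −2·267·P = -14578.2. At P = 27.3, q = 442607.57.
Ed = (dq/dP)·(P/q) = (-14578.2) × (27.3/442607.57) = -0.8991…

-0.90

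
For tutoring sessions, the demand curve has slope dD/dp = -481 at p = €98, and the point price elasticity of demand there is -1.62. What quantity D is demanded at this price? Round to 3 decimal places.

29097.531

Ed = (dD/dp)·(p/D) ⇒ D = (dD/dp)·p/Ed = (-481)·98/(-1.62) = 29097.53086…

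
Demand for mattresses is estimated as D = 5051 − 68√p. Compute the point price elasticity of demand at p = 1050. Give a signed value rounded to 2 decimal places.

dD/dp = −68/(2√p) = -1.04926. At p = 1050, D = 2847.55.
Ed = (dD/dp)·(p/D) = (-1.04926) × (1050/2847.55) = -0.3869…

-0.39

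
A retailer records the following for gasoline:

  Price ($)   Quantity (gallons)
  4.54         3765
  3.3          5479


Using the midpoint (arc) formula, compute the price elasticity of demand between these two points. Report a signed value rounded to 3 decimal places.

%ΔQ = (5479 − 3765) / [(3765 + 5479)/2] = 1714/4622 = 0.370835…
%ΔP = (3.3 − 4.54) / [(4.54 + 3.3)/2] = -1.24/3.92 = -0.316326…
Arc Ed = %ΔQ / %ΔP = (1714/4622) / (-1.24/3.92) = -1.17231…

-1.172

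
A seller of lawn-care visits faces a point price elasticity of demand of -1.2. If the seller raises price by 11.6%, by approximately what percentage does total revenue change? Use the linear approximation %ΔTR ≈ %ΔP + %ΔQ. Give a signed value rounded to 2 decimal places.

%ΔQ ≈ Ed × %ΔP = (-1.2) × (+11.6%) = -13.9200%
%ΔTR ≈ %ΔP + %ΔQ = (+11.6%) + (-13.9200%) = -2.3200%

-2.32%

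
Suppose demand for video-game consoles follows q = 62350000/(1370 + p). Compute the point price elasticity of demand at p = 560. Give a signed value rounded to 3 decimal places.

-0.290

dq/dp = −62350000/(1370 + p)² = -16.7387. At p = 560, q = 32305.7.
Ed = (dq/dp)·(p/q) = (-16.7387) × (560/32305.7) = -0.29015…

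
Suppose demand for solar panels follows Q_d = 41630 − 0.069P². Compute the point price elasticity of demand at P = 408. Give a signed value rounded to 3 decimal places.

dQ_d/dP = −2·0.069·P = -56.304. At P = 408, Q_d = 30143.984.
Ed = (dQ_d/dP)·(P/Q_d) = (-56.304) × (408/30143.984) = -0.76207…

-0.762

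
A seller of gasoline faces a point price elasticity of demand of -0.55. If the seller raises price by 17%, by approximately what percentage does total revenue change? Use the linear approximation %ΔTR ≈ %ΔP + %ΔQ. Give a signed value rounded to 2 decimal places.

+7.65%

%ΔQ ≈ Ed × %ΔP = (-0.55) × (+17%) = -9.3500%
%ΔTR ≈ %ΔP + %ΔQ = (+17%) + (-9.3500%) = +7.6500%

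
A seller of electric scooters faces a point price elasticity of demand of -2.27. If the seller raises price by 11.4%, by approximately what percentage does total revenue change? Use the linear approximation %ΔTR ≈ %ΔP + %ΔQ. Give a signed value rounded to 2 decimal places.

-14.48%

%ΔQ ≈ Ed × %ΔP = (-2.27) × (+11.4%) = -25.8780%
%ΔTR ≈ %ΔP + %ΔQ = (+11.4%) + (-25.8780%) = -14.4780%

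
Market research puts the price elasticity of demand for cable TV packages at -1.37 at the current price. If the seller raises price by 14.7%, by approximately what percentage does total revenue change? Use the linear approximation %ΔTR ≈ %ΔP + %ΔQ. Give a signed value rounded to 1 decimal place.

-5.4%

%ΔQ ≈ Ed × %ΔP = (-1.37) × (+14.7%) = -20.1390%
%ΔTR ≈ %ΔP + %ΔQ = (+14.7%) + (-20.1390%) = -5.4390%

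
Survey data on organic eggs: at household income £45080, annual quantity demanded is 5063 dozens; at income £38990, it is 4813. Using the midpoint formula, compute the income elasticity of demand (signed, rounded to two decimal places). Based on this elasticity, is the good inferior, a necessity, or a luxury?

%ΔQ = (4813 − 5063)/[( 5063 + 4813)/2] = -250/4938 = -0.050627…
%ΔIncome = (38990 − 45080)/[( 45080 + 38990)/2] = -6090/42035 = -0.144879…
E_income = (-250/4938) / (-6090/42035) = 0.3494…
0 < E_income < 1 ⇒ normal good, necessity.

0.35; necessity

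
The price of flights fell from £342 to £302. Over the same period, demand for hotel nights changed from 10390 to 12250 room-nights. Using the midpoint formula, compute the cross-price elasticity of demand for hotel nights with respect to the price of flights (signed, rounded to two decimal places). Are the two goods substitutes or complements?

%ΔQ_{hotel nights} = (12250 − 10390)/avg = 1860/11320 = 0.164310…
%ΔP_{flights} = (302 − 342)/avg = -40/322 = -0.124223…
E_cross = (1860/11320) / (-40/322) = -1.3227…
E_cross < 0 ⇒ the goods are complements.

-1.32; complements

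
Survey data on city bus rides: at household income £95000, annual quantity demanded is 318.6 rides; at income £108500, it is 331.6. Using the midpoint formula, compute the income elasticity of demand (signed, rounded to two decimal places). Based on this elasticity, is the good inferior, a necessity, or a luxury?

%ΔQ = (331.6 − 318.6)/[( 318.6 + 331.6)/2] = 13/325.1 = 0.039987…
%ΔIncome = (108500 − 95000)/[( 95000 + 108500)/2] = 13500/101750 = 0.132678…
E_income = (13/325.1) / (13500/101750) = 0.3013…
0 < E_income < 1 ⇒ normal good, necessity.

0.30; necessity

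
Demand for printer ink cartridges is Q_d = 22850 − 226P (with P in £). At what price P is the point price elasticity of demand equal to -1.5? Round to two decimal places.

60.66

Ed = −226P/(22850 − 226P). Set this equal to -1.5:
226P = 1.5·(22850 − 226P) ⇒ 226P(1 + 1.5) = 1.5·22850
P = 1.5·22850 / (226·2.5) = 60.6637…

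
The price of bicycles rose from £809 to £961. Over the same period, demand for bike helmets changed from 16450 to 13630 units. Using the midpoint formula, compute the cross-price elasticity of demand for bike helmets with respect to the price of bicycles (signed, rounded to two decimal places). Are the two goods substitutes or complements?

-1.09; complements

%ΔQ_{bike helmets} = (13630 − 16450)/avg = -2820/15040 = -0.1875
%ΔP_{bicycles} = (961 − 809)/avg = 152/885 = 0.171751…
E_cross = (-2820/15040) / (152/885) = -1.0916…
E_cross < 0 ⇒ the goods are complements.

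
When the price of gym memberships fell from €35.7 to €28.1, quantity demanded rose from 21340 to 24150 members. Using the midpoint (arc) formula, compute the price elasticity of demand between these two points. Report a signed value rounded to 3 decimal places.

-0.519

%ΔQ = (24150 − 21340) / [(21340 + 24150)/2] = 2810/22745 = 0.123543…
%ΔP = (28.1 − 35.7) / [(35.7 + 28.1)/2] = -7.6/31.9 = -0.238244…
Arc Ed = %ΔQ / %ΔP = (2810/22745) / (-7.6/31.9) = -0.51855…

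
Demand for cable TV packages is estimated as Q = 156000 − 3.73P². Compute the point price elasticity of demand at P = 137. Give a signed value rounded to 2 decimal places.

dQ/dP = −2·3.73·P = -1022.02. At P = 137, Q = 85991.63.
Ed = (dQ/dP)·(P/Q) = (-1022.02) × (137/85991.63) = -1.6282…

-1.63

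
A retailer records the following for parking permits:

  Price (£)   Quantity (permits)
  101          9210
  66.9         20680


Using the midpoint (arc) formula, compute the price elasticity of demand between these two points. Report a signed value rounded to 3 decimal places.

%ΔQ = (20680 − 9210) / [(9210 + 20680)/2] = 11470/14945 = 0.767480…
%ΔP = (66.9 − 101) / [(101 + 66.9)/2] = -34.1/83.95 = -0.406194…
Arc Ed = %ΔQ / %ΔP = (11470/14945) / (-34.1/83.95) = -1.88944…

-1.889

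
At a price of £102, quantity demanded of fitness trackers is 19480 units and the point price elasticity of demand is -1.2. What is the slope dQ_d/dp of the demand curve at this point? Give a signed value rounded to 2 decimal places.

-229.18

Ed = (dQ_d/dp)·(p/Q_d) ⇒ dQ_d/dp = Ed·Q_d/p = (-1.2)·19480/102 = -229.1764…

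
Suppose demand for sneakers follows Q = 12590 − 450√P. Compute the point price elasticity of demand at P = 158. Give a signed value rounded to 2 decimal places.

-0.41

dQ/dP = −450/(2√P) = -17.9. At P = 158, Q = 6933.59.
Ed = (dQ/dP)·(P/Q) = (-17.9) × (158/6933.59) = -0.4078…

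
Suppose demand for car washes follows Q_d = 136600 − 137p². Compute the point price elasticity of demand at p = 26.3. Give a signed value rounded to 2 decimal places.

-4.53

dQ_d/dp = −2·137·p = -7206.2. At p = 26.3, Q_d = 41838.47.
Ed = (dQ_d/dp)·(p/Q_d) = (-7206.2) × (26.3/41838.47) = -4.5298…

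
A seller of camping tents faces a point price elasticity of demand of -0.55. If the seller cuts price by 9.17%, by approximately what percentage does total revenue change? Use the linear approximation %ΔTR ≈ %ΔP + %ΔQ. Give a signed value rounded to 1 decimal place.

%ΔQ ≈ Ed × %ΔP = (-0.55) × (-9.17%) = +5.0435%
%ΔTR ≈ %ΔP + %ΔQ = (-9.17%) + (+5.0435%) = -4.1265%

-4.1%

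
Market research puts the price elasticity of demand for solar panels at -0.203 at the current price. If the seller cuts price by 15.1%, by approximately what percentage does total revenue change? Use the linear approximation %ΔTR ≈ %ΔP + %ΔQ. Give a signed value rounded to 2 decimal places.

-12.03%

%ΔQ ≈ Ed × %ΔP = (-0.203) × (-15.1%) = +3.0653%
%ΔTR ≈ %ΔP + %ΔQ = (-15.1%) + (+3.0653%) = -12.0347%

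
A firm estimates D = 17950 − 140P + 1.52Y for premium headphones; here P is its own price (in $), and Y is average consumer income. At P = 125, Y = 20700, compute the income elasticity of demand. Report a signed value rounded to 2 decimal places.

At the given values, D = 17950 − 140(125) + 1.52(20700) = 31914.
∂D/∂Y = 1.52.
E = (1.52) × (20700/31914) = 0.9858…

0.99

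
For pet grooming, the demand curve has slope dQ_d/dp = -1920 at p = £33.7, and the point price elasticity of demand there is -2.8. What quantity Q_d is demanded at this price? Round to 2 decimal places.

23108.57

Ed = (dQ_d/dp)·(p/Q_d) ⇒ Q_d = (dQ_d/dp)·p/Ed = (-1920)·33.7/(-2.8) = 23108.5714…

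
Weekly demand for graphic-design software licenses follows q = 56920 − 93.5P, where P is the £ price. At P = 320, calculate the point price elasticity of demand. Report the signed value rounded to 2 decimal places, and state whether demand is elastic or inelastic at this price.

-1.11; elastic

dq/dP = −93.5. At P = 320, q = 56920 − 93.5(320) = 27000.
Ed = (dq/dP)·(P/q) = −93.5 × (320/27000) = -1.1081…
|Ed| = 1.11 > 1, so demand is elastic.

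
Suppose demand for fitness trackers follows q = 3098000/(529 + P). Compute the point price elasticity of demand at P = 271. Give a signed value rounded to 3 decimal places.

dq/dP = −3098000/(529 + P)² = -4.84063. At P = 271, q = 3872.5.
Ed = (dq/dP)·(P/q) = (-4.84063) × (271/3872.5) = -0.33875

-0.339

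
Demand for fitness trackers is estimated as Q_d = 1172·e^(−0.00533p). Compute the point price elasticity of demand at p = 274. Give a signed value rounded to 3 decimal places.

dQ_d/dp = −0.00533·Q_d = -1.45012. At p = 274, Q_d = 272.067.
Ed = (dQ_d/dp)·(p/Q_d) = (-1.45012) × (274/272.067) = -1.46042

-1.460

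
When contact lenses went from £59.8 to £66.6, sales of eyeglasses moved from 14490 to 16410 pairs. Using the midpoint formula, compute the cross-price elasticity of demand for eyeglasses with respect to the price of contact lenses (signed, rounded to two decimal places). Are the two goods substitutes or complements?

1.15; substitutes

%ΔQ_{eyeglasses} = (16410 − 14490)/avg = 1920/15450 = 0.124271…
%ΔP_{contact lenses} = (66.6 − 59.8)/avg = 6.8/63.2 = 0.107594…
E_cross = (1920/15450) / (6.8/63.2) = 1.1549…
E_cross > 0 ⇒ the goods are substitutes.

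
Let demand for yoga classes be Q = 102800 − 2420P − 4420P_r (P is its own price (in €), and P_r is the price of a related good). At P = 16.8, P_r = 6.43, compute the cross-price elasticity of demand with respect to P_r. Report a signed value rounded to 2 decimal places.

At the given values, Q = 102800 − 2420(16.8) − 4420(6.43) = 33723.4.
∂Q/∂P_r = -4420.
E = (-4420) × (6.43/33723.4) = -0.8427…

-0.84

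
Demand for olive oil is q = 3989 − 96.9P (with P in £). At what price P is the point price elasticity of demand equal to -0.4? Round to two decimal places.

Ed = −96.9P/(3989 − 96.9P). Set this equal to -0.4:
96.9P = 0.4·(3989 − 96.9P) ⇒ 96.9P(1 + 0.4) = 0.4·3989
P = 0.4·3989 / (96.9·1.4) = 11.7617…

11.76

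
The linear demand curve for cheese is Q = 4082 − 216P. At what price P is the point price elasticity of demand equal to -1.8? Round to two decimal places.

Ed = −216P/(4082 − 216P). Set this equal to -1.8:
216P = 1.8·(4082 − 216P) ⇒ 216P(1 + 1.8) = 1.8·4082
P = 1.8·4082 / (216·2.8) = 12.1488…

12.15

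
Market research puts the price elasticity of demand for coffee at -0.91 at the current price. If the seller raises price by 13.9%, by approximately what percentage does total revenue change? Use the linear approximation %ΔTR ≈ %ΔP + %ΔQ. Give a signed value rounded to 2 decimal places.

+1.25%

%ΔQ ≈ Ed × %ΔP = (-0.91) × (+13.9%) = -12.6490%
%ΔTR ≈ %ΔP + %ΔQ = (+13.9%) + (-12.6490%) = +1.2510%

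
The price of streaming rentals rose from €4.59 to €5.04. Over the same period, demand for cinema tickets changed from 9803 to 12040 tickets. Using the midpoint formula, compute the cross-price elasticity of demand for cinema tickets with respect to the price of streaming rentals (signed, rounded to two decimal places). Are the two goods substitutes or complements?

%ΔQ_{cinema tickets} = (12040 − 9803)/avg = 2237/10921.5 = 0.204825…
%ΔP_{streaming rentals} = (5.04 − 4.59)/avg = 0.45/4.815 = 0.093457…
E_cross = (2237/10921.5) / (0.45/4.815) = 2.1916…
E_cross > 0 ⇒ the goods are substitutes.

2.19; substitutes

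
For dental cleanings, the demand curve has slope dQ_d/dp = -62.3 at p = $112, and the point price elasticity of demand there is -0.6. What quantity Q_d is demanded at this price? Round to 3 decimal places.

Ed = (dQ_d/dp)·(p/Q_d) ⇒ Q_d = (dQ_d/dp)·p/Ed = (-62.3)·112/(-0.6) = 11629.33333…

11629.333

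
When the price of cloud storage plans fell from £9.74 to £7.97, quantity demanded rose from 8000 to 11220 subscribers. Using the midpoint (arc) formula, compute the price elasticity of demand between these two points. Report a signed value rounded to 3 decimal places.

%ΔQ = (11220 − 8000) / [(8000 + 11220)/2] = 3220/9610 = 0.335067…
%ΔP = (7.97 − 9.74) / [(9.74 + 7.97)/2] = -1.77/8.855 = -0.199887…
Arc Ed = %ΔQ / %ΔP = (3220/9610) / (-1.77/8.855) = -1.67628…

-1.676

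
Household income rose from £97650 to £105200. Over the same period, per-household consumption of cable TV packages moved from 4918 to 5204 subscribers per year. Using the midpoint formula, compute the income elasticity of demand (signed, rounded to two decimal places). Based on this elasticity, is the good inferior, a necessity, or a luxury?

%ΔQ = (5204 − 4918)/[( 4918 + 5204)/2] = 286/5061 = 0.056510…
%ΔIncome = (105200 − 97650)/[( 97650 + 105200)/2] = 7550/101425 = 0.074439…
E_income = (286/5061) / (7550/101425) = 0.7591…
0 < E_income < 1 ⇒ normal good, necessity.

0.76; necessity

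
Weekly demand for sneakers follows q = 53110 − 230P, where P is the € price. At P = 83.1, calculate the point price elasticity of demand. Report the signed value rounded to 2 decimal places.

dq/dP = −230. At P = 83.1, q = 53110 − 230(83.1) = 33997.
Ed = (dq/dP)·(P/q) = −230 × (83.1/33997) = -0.5621…

-0.56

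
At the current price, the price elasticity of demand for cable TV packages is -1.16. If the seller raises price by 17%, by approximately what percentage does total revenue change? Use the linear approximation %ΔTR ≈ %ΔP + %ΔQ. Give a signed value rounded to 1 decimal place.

-2.7%

%ΔQ ≈ Ed × %ΔP = (-1.16) × (+17%) = -19.7200%
%ΔTR ≈ %ΔP + %ΔQ = (+17%) + (-19.7200%) = -2.7200%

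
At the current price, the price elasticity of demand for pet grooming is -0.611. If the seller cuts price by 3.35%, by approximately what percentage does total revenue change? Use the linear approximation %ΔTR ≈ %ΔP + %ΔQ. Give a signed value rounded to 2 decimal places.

-1.30%

%ΔQ ≈ Ed × %ΔP = (-0.611) × (-3.35%) = +2.0469%
%ΔTR ≈ %ΔP + %ΔQ = (-3.35%) + (+2.0469%) = -1.3032%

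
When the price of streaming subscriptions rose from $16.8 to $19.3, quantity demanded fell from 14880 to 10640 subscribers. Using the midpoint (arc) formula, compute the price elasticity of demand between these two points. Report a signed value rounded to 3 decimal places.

-2.399

%ΔQ = (10640 − 14880) / [(14880 + 10640)/2] = -4240/12760 = -0.332288…
%ΔP = (19.3 − 16.8) / [(16.8 + 19.3)/2] = 2.5/18.05 = 0.138504…
Arc Ed = %ΔQ / %ΔP = (-4240/12760) / (2.5/18.05) = -2.39912…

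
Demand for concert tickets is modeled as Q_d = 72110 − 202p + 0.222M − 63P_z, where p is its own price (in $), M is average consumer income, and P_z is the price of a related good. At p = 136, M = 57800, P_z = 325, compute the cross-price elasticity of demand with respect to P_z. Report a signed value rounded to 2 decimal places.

At the given values, Q_d = 72110 − 202(136) + 0.222(57800) − 63(325) = 36994.6.
∂Q_d/∂P_z = -63.
E = (-63) × (325/36994.6) = -0.5534…

-0.55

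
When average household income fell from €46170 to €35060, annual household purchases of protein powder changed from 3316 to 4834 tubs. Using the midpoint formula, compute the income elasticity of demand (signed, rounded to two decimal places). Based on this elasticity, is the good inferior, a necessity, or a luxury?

%ΔQ = (4834 − 3316)/[( 3316 + 4834)/2] = 1518/4075 = 0.372515…
%ΔIncome = (35060 − 46170)/[( 46170 + 35060)/2] = -11110/40615 = -0.273544…
E_income = (1518/4075) / (-11110/40615) = -1.3618…
E_income < 0 ⇒ inferior good.

-1.36; inferior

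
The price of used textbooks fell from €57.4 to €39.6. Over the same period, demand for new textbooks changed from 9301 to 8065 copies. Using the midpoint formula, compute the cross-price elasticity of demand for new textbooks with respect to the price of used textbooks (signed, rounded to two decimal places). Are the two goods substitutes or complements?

0.39; substitutes

%ΔQ_{new textbooks} = (8065 − 9301)/avg = -1236/8683 = -0.142347…
%ΔP_{used textbooks} = (39.6 − 57.4)/avg = -17.8/48.5 = -0.367010…
E_cross = (-1236/8683) / (-17.8/48.5) = 0.3878…
E_cross > 0 ⇒ the goods are substitutes.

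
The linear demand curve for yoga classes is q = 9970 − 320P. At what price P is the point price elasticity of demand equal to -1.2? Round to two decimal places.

Ed = −320P/(9970 − 320P). Set this equal to -1.2:
320P = 1.2·(9970 − 320P) ⇒ 320P(1 + 1.2) = 1.2·9970
P = 1.2·9970 / (320·2.2) = 16.9943…

16.99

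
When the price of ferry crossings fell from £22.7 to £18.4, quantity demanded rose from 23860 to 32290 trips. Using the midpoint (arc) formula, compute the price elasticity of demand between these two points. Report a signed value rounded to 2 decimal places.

%ΔQ = (32290 − 23860) / [(23860 + 32290)/2] = 8430/28075 = 0.300267…
%ΔP = (18.4 − 22.7) / [(22.7 + 18.4)/2] = -4.3/20.55 = -0.209245…
Arc Ed = %ΔQ / %ΔP = (8430/28075) / (-4.3/20.55) = -1.4349…

-1.43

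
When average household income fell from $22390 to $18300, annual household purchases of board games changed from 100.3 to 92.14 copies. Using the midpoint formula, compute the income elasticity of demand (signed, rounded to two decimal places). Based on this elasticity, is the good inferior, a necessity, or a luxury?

0.42; necessity

%ΔQ = (92.14 − 100.3)/[( 100.3 + 92.14)/2] = -8.16/96.22 = -0.084805…
%ΔIncome = (18300 − 22390)/[( 22390 + 18300)/2] = -4090/20345 = -0.201032…
E_income = (-8.16/96.22) / (-4090/20345) = 0.4218…
0 < E_income < 1 ⇒ normal good, necessity.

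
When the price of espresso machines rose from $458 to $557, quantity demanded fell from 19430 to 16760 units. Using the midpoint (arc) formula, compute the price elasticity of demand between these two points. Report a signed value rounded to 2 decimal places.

%ΔQ = (16760 − 19430) / [(19430 + 16760)/2] = -2670/18095 = -0.147554…
%ΔP = (557 − 458) / [(458 + 557)/2] = 99/507.5 = 0.195073…
Arc Ed = %ΔQ / %ΔP = (-2670/18095) / (99/507.5) = -0.7564…

-0.76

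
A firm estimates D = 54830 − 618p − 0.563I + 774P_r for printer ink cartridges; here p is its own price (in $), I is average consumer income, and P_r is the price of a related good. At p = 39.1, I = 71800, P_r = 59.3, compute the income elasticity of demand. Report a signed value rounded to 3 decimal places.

-1.118

At the given values, D = 54830 − 618(39.1) − 0.563(71800) + 774(59.3) = 36141.
∂D/∂I = -0.563.
E = (-0.563) × (71800/36141) = -1.11849…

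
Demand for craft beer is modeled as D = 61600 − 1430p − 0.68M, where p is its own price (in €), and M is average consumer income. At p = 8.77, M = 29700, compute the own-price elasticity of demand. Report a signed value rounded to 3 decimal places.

-0.435

At the given values, D = 61600 − 1430(8.77) − 0.68(29700) = 28862.9.
∂D/∂p = −1430.
E = (-1430) × (8.77/28862.9) = -0.43450…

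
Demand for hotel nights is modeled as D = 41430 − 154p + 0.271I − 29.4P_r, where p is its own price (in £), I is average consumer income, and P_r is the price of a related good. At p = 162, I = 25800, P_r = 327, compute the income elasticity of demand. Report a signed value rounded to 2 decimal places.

0.50

At the given values, D = 41430 − 154(162) + 0.271(25800) − 29.4(327) = 13860.
∂D/∂I = 0.271.
E = (0.271) × (25800/13860) = 0.5044…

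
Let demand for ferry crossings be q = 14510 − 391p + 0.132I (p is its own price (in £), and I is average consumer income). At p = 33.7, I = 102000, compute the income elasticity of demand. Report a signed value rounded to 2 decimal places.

At the given values, q = 14510 − 391(33.7) + 0.132(102000) = 14797.3.
∂q/∂I = 0.132.
E = (0.132) × (102000/14797.3) = 0.9098…

0.91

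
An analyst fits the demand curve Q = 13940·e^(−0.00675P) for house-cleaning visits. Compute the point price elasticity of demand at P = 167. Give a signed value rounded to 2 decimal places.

dQ/dP = −0.00675·Q = -30.4795. At P = 167, Q = 4515.48.
Ed = (dQ/dP)·(P/Q) = (-30.4795) × (167/4515.48) = -1.1272…

-1.13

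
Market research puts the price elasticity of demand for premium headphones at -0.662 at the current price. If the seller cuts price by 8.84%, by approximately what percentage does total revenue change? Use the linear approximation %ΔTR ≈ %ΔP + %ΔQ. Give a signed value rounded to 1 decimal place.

-3.0%

%ΔQ ≈ Ed × %ΔP = (-0.662) × (-8.84%) = +5.8521%
%ΔTR ≈ %ΔP + %ΔQ = (-8.84%) + (+5.8521%) = -2.9879%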